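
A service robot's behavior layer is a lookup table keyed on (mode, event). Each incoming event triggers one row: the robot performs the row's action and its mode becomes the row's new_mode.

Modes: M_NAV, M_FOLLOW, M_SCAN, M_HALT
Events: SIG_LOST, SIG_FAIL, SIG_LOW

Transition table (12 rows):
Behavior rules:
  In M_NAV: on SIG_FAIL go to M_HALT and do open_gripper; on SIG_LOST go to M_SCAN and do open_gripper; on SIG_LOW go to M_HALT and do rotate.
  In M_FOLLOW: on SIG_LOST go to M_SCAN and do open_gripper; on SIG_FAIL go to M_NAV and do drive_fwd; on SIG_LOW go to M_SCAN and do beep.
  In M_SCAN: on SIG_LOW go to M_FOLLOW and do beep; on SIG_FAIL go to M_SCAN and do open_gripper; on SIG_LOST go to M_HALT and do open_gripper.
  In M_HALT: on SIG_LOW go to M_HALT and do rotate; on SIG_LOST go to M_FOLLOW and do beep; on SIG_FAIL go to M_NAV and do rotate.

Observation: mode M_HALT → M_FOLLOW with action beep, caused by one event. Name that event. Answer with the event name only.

SIG_LOST

try SIG_LOST: (M_HALT, SIG_LOST) → (M_FOLLOW, beep)  ← matches
try SIG_FAIL: (M_HALT, SIG_FAIL) → (M_NAV, rotate)
try SIG_LOW: (M_HALT, SIG_LOW) → (M_HALT, rotate)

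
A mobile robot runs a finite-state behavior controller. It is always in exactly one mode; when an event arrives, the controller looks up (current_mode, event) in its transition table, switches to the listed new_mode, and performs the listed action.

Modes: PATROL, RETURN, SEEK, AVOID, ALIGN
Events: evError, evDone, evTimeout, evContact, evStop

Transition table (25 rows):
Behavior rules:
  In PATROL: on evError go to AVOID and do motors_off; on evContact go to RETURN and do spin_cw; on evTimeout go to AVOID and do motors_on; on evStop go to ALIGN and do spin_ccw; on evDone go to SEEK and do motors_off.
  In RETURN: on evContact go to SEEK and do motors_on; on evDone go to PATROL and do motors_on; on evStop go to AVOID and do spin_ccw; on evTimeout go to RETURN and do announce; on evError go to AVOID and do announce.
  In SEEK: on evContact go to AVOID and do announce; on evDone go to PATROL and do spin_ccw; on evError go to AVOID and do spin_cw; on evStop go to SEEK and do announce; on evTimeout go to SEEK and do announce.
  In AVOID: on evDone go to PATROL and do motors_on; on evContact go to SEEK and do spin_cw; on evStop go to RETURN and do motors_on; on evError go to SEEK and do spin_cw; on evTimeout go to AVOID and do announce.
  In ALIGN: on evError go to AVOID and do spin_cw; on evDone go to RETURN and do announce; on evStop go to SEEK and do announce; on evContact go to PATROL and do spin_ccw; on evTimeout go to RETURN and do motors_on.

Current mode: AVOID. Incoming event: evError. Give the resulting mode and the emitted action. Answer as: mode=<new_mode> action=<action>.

current mode = AVOID; filter table to that mode:
  (AVOID, evDone) → (PATROL, motors_on)
  (AVOID, evContact) → (SEEK, spin_cw)
  (AVOID, evStop) → (RETURN, motors_on)
  (AVOID, evError) → (SEEK, spin_cw)  ← event matches
  (AVOID, evTimeout) → (AVOID, announce)
event = evError selects (SEEK, spin_cw)

mode=SEEK action=spin_cw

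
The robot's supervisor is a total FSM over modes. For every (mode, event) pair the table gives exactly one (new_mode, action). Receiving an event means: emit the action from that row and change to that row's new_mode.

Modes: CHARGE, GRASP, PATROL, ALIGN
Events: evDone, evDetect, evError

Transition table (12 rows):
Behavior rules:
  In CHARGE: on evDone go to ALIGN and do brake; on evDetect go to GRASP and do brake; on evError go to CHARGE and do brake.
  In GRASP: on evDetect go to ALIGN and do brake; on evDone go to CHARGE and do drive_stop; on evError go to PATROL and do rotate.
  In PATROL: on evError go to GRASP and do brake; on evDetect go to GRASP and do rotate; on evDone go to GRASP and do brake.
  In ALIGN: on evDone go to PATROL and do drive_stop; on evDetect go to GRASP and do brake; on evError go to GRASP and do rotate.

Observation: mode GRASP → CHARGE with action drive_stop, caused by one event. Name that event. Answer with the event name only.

evDone

try evDone: (GRASP, evDone) → (CHARGE, drive_stop)  ← matches
try evDetect: (GRASP, evDetect) → (ALIGN, brake)
try evError: (GRASP, evError) → (PATROL, rotate)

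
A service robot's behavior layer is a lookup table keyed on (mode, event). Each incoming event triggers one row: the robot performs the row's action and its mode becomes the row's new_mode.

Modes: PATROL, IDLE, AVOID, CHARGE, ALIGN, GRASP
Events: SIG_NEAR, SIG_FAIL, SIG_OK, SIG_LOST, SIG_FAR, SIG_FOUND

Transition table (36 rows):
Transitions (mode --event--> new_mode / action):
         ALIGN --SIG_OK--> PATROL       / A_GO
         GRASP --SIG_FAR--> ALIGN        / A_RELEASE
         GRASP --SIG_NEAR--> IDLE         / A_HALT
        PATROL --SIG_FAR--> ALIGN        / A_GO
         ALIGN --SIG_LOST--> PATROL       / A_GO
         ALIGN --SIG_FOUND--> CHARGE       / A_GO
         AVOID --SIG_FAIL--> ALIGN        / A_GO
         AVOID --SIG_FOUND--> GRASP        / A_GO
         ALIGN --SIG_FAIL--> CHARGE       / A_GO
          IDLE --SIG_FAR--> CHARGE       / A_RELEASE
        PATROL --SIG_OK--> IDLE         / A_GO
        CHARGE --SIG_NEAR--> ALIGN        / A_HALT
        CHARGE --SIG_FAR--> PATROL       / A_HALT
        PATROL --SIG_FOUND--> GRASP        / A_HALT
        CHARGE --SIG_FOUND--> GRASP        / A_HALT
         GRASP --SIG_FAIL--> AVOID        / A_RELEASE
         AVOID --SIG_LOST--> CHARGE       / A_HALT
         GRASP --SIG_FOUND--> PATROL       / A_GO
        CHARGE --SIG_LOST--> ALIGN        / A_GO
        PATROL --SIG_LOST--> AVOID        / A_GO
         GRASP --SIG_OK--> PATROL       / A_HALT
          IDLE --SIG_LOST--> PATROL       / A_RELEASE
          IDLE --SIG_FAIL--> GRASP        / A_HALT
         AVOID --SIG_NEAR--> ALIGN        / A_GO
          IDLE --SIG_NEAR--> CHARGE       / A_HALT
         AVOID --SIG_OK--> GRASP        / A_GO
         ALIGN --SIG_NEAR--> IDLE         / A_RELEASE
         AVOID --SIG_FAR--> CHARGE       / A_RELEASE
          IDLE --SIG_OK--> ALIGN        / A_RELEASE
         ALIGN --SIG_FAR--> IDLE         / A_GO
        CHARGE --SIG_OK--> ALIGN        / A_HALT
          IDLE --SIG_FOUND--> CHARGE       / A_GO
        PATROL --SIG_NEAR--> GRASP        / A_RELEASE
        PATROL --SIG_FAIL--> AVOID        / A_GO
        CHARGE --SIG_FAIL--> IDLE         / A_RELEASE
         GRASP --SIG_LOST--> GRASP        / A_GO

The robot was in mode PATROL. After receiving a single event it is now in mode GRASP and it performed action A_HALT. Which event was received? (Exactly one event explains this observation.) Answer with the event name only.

try SIG_NEAR: (PATROL, SIG_NEAR) → (GRASP, A_RELEASE)
try SIG_FAIL: (PATROL, SIG_FAIL) → (AVOID, A_GO)
try SIG_OK: (PATROL, SIG_OK) → (IDLE, A_GO)
try SIG_LOST: (PATROL, SIG_LOST) → (AVOID, A_GO)
try SIG_FAR: (PATROL, SIG_FAR) → (ALIGN, A_GO)
try SIG_FOUND: (PATROL, SIG_FOUND) → (GRASP, A_HALT)  ← matches

SIG_FOUND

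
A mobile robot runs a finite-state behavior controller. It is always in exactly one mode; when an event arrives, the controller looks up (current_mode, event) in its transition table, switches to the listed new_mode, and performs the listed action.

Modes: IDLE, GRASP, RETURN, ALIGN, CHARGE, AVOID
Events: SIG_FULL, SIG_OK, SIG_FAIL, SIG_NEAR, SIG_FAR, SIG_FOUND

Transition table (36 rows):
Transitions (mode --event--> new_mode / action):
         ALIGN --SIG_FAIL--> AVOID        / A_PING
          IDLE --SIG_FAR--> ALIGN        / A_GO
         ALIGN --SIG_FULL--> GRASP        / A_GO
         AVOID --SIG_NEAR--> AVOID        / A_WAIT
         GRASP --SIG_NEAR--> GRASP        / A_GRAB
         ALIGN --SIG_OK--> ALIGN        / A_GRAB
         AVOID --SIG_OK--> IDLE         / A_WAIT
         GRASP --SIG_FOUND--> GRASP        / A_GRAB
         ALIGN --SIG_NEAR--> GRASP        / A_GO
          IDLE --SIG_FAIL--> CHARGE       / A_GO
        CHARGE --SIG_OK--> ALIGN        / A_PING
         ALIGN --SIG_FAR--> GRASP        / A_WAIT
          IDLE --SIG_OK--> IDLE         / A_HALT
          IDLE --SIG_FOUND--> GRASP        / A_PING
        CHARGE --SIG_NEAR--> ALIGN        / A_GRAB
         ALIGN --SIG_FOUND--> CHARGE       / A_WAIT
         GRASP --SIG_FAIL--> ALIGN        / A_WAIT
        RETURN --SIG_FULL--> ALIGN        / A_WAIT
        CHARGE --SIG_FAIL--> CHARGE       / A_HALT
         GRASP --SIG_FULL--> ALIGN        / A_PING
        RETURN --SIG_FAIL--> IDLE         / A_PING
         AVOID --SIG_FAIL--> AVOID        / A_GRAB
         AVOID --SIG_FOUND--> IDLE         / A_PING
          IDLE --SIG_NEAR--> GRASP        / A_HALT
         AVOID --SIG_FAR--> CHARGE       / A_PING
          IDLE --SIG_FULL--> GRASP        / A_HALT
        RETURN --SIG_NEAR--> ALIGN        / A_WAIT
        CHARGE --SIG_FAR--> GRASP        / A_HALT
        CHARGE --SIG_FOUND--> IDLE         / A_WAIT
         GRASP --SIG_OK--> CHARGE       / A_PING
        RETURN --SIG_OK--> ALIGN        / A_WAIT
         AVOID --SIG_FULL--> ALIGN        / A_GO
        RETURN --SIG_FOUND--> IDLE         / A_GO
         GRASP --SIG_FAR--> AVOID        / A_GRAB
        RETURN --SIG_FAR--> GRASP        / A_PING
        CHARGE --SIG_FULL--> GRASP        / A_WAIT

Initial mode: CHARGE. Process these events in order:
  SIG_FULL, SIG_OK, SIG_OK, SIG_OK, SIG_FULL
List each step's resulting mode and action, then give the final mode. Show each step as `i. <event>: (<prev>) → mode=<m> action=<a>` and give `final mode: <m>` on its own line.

final mode: GRASP

1. SIG_FULL: (CHARGE) → mode=GRASP action=A_WAIT
2. SIG_OK: (GRASP) → mode=CHARGE action=A_PING
3. SIG_OK: (CHARGE) → mode=ALIGN action=A_PING
4. SIG_OK: (ALIGN) → mode=ALIGN action=A_GRAB
5. SIG_FULL: (ALIGN) → mode=GRASP action=A_GO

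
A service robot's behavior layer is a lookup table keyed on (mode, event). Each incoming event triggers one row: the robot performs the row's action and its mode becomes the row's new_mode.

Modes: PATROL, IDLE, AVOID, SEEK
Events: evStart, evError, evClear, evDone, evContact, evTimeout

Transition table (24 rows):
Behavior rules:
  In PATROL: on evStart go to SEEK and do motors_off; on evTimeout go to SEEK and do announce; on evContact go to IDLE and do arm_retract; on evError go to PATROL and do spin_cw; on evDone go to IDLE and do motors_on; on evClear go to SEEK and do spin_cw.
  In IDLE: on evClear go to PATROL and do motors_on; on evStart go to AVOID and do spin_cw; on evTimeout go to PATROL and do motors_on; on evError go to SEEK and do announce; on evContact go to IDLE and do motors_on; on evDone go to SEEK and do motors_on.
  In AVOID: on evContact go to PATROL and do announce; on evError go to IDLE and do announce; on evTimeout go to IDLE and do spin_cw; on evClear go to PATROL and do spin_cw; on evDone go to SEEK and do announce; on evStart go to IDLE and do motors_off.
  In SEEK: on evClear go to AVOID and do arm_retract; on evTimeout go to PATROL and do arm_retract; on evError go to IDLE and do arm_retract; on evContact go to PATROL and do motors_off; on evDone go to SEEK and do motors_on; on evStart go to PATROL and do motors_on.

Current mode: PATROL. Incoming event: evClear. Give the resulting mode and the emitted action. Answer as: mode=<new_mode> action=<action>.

mode=SEEK action=spin_cw

current mode = PATROL; filter table to that mode:
  (PATROL, evStart) → (SEEK, motors_off)
  (PATROL, evTimeout) → (SEEK, announce)
  (PATROL, evContact) → (IDLE, arm_retract)
  (PATROL, evError) → (PATROL, spin_cw)
  (PATROL, evDone) → (IDLE, motors_on)
  (PATROL, evClear) → (SEEK, spin_cw)  ← event matches
event = evClear selects (SEEK, spin_cw)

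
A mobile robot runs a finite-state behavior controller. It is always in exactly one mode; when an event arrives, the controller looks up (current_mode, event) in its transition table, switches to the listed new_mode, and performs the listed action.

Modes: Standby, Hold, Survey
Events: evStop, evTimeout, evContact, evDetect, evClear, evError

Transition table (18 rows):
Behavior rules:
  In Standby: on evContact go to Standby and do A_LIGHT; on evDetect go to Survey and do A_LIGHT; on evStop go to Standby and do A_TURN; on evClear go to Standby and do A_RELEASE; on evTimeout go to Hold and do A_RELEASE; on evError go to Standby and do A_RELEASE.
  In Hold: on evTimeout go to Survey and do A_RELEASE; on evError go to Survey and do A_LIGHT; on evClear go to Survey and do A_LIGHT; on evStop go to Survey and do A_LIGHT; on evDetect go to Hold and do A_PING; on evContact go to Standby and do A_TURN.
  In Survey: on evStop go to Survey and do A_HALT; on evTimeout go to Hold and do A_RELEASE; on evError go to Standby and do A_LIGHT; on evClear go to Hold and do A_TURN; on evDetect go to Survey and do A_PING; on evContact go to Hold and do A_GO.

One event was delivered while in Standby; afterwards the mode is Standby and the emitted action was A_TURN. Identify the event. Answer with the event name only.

try evStop: (Standby, evStop) → (Standby, A_TURN)  ← matches
try evTimeout: (Standby, evTimeout) → (Hold, A_RELEASE)
try evContact: (Standby, evContact) → (Standby, A_LIGHT)
try evDetect: (Standby, evDetect) → (Survey, A_LIGHT)
try evClear: (Standby, evClear) → (Standby, A_RELEASE)
try evError: (Standby, evError) → (Standby, A_RELEASE)

evStop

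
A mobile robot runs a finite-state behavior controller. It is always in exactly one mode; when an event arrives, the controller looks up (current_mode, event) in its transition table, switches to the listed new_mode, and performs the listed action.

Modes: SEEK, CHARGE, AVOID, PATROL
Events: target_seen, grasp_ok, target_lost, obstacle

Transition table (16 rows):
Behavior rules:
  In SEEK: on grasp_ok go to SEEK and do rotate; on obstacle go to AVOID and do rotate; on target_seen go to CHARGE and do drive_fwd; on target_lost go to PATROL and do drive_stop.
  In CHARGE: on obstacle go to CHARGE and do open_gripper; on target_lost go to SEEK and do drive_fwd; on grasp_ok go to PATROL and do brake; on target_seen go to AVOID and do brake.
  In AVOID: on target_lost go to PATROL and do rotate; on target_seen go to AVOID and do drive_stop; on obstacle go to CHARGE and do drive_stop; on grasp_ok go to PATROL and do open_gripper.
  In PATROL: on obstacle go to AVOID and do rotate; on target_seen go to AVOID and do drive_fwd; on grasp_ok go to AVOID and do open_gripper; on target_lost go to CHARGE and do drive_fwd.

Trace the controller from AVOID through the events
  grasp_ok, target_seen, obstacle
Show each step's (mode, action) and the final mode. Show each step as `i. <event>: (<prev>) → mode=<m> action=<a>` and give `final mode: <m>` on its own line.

1. grasp_ok: (AVOID) → mode=PATROL action=open_gripper
2. target_seen: (PATROL) → mode=AVOID action=drive_fwd
3. obstacle: (AVOID) → mode=CHARGE action=drive_stop

final mode: CHARGE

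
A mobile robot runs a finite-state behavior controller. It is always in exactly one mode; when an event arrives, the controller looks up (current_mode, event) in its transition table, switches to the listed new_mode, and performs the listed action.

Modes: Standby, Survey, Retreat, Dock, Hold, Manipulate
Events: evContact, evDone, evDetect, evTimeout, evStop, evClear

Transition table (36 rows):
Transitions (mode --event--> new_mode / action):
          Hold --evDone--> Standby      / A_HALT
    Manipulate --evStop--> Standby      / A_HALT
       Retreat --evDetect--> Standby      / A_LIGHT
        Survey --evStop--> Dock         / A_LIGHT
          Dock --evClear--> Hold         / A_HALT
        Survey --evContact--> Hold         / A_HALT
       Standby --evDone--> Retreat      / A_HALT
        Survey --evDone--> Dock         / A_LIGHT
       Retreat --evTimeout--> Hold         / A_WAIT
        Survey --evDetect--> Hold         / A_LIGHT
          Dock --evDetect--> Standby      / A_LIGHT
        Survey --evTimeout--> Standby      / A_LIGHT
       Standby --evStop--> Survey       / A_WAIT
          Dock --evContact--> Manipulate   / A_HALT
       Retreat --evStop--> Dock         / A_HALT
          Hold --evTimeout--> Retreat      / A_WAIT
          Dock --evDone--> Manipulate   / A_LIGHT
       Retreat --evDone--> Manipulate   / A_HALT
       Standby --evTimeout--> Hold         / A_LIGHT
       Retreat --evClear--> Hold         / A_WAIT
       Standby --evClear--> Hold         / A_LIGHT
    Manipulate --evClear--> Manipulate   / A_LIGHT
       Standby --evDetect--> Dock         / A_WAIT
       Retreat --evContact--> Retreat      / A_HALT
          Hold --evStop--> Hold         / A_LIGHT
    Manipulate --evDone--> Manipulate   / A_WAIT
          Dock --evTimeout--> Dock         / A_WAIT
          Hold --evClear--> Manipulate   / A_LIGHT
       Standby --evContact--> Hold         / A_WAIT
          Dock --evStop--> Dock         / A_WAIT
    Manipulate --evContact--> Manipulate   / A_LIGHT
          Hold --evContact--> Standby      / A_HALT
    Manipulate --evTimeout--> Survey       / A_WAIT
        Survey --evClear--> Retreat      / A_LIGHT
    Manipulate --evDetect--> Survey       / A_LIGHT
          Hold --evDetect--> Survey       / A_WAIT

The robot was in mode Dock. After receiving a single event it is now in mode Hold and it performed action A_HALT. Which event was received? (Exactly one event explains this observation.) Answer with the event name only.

evClear

try evContact: (Dock, evContact) → (Manipulate, A_HALT)
try evDone: (Dock, evDone) → (Manipulate, A_LIGHT)
try evDetect: (Dock, evDetect) → (Standby, A_LIGHT)
try evTimeout: (Dock, evTimeout) → (Dock, A_WAIT)
try evStop: (Dock, evStop) → (Dock, A_WAIT)
try evClear: (Dock, evClear) → (Hold, A_HALT)  ← matches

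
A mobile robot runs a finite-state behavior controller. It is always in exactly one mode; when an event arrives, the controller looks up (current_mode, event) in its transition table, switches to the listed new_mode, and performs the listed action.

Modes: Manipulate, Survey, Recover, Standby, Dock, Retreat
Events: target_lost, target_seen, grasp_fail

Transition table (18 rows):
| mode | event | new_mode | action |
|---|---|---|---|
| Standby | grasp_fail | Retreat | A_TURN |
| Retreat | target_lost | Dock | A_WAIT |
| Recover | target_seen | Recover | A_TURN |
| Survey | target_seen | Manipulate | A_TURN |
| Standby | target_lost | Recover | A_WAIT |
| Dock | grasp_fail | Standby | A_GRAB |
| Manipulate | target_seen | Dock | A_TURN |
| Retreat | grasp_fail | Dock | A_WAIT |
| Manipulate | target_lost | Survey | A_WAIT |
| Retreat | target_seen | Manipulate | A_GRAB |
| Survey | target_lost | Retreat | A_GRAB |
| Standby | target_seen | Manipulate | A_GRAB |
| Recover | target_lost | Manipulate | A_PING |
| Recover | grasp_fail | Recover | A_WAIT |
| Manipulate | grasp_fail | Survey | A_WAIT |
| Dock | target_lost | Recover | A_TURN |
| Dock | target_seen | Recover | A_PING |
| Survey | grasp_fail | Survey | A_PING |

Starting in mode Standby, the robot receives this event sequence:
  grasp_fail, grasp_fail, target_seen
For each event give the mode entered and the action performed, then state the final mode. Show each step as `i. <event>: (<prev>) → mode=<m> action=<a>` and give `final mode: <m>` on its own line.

1. grasp_fail: (Standby) → mode=Retreat action=A_TURN
2. grasp_fail: (Retreat) → mode=Dock action=A_WAIT
3. target_seen: (Dock) → mode=Recover action=A_PING

final mode: Recover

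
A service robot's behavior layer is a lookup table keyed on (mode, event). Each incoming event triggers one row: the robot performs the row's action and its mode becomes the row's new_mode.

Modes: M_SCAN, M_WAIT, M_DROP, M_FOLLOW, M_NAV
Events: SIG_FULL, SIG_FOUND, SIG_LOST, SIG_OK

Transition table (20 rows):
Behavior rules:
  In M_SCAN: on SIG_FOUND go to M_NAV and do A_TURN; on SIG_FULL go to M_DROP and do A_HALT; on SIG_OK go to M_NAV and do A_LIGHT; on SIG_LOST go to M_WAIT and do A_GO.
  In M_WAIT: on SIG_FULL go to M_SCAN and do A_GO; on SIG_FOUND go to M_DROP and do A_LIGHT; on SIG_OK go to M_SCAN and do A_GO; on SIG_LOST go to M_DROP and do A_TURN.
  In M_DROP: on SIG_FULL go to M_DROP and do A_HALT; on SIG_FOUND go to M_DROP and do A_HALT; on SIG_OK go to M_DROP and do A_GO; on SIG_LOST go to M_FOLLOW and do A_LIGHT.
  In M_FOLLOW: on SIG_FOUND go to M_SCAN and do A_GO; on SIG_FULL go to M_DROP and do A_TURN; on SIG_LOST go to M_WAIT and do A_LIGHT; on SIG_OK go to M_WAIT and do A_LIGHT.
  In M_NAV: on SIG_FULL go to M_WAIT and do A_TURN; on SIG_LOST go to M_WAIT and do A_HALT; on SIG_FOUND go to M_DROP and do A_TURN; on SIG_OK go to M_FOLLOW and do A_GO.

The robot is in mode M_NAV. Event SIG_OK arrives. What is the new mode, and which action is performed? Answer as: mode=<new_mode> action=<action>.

mode=M_FOLLOW action=A_GO

current mode = M_NAV; filter table to that mode:
  (M_NAV, SIG_FULL) → (M_WAIT, A_TURN)
  (M_NAV, SIG_LOST) → (M_WAIT, A_HALT)
  (M_NAV, SIG_FOUND) → (M_DROP, A_TURN)
  (M_NAV, SIG_OK) → (M_FOLLOW, A_GO)  ← event matches
event = SIG_OK selects (M_FOLLOW, A_GO)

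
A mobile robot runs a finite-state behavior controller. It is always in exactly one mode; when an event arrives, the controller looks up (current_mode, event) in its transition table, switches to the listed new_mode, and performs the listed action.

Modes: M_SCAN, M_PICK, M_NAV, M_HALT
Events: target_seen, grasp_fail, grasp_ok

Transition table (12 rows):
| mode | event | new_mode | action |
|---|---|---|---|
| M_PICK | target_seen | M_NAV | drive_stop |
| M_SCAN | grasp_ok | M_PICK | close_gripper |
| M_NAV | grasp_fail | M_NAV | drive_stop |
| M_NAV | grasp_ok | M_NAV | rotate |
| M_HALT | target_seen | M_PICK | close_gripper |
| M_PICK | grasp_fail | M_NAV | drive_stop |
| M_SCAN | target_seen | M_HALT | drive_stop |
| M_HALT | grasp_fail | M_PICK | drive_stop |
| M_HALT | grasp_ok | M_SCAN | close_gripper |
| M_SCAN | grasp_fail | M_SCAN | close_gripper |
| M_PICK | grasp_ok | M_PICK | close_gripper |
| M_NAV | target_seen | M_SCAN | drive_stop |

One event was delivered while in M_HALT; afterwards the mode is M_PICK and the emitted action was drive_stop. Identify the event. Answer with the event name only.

try target_seen: (M_HALT, target_seen) → (M_PICK, close_gripper)
try grasp_fail: (M_HALT, grasp_fail) → (M_PICK, drive_stop)  ← matches
try grasp_ok: (M_HALT, grasp_ok) → (M_SCAN, close_gripper)

grasp_fail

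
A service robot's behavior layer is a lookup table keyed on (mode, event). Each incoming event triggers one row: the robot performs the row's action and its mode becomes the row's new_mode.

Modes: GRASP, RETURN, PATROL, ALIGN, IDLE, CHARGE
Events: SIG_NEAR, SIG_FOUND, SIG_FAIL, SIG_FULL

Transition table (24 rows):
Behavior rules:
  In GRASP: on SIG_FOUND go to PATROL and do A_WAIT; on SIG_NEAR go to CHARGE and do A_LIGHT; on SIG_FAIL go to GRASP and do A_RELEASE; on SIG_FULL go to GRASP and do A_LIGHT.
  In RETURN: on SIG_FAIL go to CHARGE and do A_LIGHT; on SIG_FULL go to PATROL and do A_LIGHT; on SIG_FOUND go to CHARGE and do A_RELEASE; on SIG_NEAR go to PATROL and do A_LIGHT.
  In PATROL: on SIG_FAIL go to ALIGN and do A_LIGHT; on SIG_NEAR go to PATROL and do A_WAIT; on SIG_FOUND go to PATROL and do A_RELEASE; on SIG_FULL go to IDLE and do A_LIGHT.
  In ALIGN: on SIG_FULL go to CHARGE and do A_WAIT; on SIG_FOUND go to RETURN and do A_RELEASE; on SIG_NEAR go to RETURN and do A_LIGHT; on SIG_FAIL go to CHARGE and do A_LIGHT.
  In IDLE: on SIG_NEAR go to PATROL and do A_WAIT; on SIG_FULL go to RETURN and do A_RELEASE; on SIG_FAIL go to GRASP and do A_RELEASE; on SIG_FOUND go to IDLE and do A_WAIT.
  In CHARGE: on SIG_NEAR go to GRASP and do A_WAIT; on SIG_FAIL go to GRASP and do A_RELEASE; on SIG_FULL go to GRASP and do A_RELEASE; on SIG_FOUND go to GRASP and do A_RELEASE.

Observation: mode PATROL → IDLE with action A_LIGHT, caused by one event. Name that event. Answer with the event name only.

SIG_FULL

try SIG_NEAR: (PATROL, SIG_NEAR) → (PATROL, A_WAIT)
try SIG_FOUND: (PATROL, SIG_FOUND) → (PATROL, A_RELEASE)
try SIG_FAIL: (PATROL, SIG_FAIL) → (ALIGN, A_LIGHT)
try SIG_FULL: (PATROL, SIG_FULL) → (IDLE, A_LIGHT)  ← matches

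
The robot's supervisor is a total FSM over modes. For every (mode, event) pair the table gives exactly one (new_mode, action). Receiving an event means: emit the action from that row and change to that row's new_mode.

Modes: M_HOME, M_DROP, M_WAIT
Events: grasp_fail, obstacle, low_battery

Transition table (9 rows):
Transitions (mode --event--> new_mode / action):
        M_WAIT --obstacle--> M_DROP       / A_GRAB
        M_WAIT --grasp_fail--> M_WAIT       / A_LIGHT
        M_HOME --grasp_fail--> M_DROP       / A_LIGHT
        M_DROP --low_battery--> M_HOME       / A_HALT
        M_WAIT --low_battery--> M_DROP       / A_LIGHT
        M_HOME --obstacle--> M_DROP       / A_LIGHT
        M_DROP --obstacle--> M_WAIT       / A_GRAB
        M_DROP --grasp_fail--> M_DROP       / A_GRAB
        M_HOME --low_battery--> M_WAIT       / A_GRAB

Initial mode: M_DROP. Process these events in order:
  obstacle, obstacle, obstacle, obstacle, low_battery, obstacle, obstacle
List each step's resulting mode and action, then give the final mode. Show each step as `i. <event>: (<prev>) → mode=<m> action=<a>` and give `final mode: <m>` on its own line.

1. obstacle: (M_DROP) → mode=M_WAIT action=A_GRAB
2. obstacle: (M_WAIT) → mode=M_DROP action=A_GRAB
3. obstacle: (M_DROP) → mode=M_WAIT action=A_GRAB
4. obstacle: (M_WAIT) → mode=M_DROP action=A_GRAB
5. low_battery: (M_DROP) → mode=M_HOME action=A_HALT
6. obstacle: (M_HOME) → mode=M_DROP action=A_LIGHT
7. obstacle: (M_DROP) → mode=M_WAIT action=A_GRAB

final mode: M_WAIT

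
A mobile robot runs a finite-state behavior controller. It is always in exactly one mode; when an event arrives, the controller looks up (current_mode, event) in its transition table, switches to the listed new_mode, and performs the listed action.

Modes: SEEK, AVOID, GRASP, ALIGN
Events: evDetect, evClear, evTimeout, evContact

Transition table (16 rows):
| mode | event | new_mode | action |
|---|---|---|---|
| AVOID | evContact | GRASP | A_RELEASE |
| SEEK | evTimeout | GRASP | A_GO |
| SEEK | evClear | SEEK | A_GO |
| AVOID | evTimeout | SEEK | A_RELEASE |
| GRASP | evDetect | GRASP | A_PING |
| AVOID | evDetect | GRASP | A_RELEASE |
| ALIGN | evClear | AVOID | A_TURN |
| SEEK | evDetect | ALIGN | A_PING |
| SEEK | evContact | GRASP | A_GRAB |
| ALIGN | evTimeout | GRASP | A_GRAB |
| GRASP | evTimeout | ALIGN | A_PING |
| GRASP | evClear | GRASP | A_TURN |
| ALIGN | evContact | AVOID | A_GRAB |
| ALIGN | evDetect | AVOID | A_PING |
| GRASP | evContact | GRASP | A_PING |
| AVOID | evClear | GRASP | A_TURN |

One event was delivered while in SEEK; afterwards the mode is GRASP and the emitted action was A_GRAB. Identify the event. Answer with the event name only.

try evDetect: (SEEK, evDetect) → (ALIGN, A_PING)
try evClear: (SEEK, evClear) → (SEEK, A_GO)
try evTimeout: (SEEK, evTimeout) → (GRASP, A_GO)
try evContact: (SEEK, evContact) → (GRASP, A_GRAB)  ← matches

evContact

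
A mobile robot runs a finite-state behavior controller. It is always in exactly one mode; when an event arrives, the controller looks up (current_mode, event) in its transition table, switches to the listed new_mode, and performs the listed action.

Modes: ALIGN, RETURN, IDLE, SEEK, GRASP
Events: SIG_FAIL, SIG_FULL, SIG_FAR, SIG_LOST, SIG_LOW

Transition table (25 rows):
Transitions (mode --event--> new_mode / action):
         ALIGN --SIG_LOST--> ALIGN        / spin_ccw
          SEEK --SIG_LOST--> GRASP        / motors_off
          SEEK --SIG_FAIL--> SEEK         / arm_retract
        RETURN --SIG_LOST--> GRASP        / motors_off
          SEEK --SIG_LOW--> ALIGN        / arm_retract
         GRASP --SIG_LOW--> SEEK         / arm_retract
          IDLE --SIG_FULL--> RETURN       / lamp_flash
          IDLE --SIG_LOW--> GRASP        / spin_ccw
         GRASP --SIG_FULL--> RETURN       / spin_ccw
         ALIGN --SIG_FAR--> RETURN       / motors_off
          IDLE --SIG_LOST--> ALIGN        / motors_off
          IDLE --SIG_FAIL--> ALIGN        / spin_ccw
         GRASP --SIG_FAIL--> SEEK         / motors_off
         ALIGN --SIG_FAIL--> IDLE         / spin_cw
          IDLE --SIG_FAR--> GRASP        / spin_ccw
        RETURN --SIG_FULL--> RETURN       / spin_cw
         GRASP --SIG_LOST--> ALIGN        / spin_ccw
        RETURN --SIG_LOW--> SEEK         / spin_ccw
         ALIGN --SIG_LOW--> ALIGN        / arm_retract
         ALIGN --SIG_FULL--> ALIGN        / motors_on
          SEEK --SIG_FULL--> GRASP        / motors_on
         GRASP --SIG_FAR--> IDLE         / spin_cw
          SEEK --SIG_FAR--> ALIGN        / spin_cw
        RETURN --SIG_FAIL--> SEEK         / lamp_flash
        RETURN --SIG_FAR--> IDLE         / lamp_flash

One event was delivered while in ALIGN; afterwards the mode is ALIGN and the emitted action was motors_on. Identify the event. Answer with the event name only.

SIG_FULL

try SIG_FAIL: (ALIGN, SIG_FAIL) → (IDLE, spin_cw)
try SIG_FULL: (ALIGN, SIG_FULL) → (ALIGN, motors_on)  ← matches
try SIG_FAR: (ALIGN, SIG_FAR) → (RETURN, motors_off)
try SIG_LOST: (ALIGN, SIG_LOST) → (ALIGN, spin_ccw)
try SIG_LOW: (ALIGN, SIG_LOW) → (ALIGN, arm_retract)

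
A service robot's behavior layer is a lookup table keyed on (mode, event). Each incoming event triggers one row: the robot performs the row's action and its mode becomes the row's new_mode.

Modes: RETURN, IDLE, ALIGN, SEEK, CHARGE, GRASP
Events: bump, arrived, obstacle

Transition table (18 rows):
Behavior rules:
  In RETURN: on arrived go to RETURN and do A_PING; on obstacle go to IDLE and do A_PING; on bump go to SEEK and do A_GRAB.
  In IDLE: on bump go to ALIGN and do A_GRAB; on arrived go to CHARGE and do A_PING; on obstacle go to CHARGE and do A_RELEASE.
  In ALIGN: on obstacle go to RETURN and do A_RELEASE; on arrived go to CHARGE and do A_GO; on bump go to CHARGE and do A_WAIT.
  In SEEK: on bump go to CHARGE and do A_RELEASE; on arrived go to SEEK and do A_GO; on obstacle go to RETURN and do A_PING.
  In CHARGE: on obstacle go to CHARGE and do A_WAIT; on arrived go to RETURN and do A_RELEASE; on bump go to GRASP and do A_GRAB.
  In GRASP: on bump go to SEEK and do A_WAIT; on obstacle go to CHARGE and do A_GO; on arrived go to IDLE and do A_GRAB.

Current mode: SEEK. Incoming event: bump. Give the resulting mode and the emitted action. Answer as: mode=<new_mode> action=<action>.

mode=CHARGE action=A_RELEASE

current mode = SEEK; filter table to that mode:
  (SEEK, bump) → (CHARGE, A_RELEASE)  ← event matches
  (SEEK, arrived) → (SEEK, A_GO)
  (SEEK, obstacle) → (RETURN, A_PING)
event = bump selects (CHARGE, A_RELEASE)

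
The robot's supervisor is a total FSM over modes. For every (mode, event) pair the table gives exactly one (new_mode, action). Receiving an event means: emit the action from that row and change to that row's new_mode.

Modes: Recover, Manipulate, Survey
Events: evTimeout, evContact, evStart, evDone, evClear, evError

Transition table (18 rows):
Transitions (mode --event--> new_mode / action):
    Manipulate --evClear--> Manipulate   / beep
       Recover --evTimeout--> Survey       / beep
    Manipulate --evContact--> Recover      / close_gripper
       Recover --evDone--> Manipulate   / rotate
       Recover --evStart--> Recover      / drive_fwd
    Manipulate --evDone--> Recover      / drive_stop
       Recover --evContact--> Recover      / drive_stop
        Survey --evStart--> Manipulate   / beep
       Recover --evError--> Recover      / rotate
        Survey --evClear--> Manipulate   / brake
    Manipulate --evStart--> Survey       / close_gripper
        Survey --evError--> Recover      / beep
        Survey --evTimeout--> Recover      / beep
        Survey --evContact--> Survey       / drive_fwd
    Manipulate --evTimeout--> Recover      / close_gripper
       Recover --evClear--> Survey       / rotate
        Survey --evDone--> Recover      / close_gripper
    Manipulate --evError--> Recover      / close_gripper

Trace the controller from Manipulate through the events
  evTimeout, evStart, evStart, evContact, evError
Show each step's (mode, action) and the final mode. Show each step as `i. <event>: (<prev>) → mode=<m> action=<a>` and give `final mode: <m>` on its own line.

final mode: Recover

1. evTimeout: (Manipulate) → mode=Recover action=close_gripper
2. evStart: (Recover) → mode=Recover action=drive_fwd
3. evStart: (Recover) → mode=Recover action=drive_fwd
4. evContact: (Recover) → mode=Recover action=drive_stop
5. evError: (Recover) → mode=Recover action=rotate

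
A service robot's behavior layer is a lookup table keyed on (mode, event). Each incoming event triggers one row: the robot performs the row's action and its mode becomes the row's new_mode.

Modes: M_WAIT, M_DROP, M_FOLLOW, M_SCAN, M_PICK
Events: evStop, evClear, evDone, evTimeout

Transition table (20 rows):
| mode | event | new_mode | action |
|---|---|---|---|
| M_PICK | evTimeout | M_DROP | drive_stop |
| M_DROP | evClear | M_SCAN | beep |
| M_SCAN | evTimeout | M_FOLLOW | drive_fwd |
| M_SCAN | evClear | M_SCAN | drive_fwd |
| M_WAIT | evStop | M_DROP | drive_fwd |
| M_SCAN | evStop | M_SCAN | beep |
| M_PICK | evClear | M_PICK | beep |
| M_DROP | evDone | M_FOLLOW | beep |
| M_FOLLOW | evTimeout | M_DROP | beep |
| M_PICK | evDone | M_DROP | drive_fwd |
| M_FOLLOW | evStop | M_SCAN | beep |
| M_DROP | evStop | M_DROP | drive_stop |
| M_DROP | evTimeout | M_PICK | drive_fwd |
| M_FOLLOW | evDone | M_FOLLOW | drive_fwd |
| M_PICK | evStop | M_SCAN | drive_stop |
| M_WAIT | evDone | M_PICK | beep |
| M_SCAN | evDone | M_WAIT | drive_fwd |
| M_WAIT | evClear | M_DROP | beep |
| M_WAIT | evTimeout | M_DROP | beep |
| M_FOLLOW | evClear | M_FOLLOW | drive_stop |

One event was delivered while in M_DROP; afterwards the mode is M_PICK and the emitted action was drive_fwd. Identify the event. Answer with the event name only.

evTimeout

try evStop: (M_DROP, evStop) → (M_DROP, drive_stop)
try evClear: (M_DROP, evClear) → (M_SCAN, beep)
try evDone: (M_DROP, evDone) → (M_FOLLOW, beep)
try evTimeout: (M_DROP, evTimeout) → (M_PICK, drive_fwd)  ← matches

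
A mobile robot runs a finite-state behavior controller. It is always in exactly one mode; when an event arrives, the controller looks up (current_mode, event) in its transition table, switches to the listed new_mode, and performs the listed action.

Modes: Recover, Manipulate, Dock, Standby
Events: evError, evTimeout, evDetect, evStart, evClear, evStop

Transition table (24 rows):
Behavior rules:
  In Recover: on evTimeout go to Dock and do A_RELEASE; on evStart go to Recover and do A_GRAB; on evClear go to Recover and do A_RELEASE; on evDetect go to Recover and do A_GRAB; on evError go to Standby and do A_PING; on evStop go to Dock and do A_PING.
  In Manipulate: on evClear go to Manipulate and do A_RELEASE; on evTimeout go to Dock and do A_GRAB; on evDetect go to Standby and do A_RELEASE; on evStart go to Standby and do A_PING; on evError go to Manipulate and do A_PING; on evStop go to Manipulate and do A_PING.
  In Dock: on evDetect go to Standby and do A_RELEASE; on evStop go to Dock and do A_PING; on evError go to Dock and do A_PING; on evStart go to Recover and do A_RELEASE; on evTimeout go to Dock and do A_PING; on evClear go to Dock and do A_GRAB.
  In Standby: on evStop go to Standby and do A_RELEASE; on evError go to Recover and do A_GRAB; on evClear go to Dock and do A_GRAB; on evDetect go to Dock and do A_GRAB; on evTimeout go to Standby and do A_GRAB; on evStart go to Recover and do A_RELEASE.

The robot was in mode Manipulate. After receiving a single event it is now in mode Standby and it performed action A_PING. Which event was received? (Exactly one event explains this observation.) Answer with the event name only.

evStart

try evError: (Manipulate, evError) → (Manipulate, A_PING)
try evTimeout: (Manipulate, evTimeout) → (Dock, A_GRAB)
try evDetect: (Manipulate, evDetect) → (Standby, A_RELEASE)
try evStart: (Manipulate, evStart) → (Standby, A_PING)  ← matches
try evClear: (Manipulate, evClear) → (Manipulate, A_RELEASE)
try evStop: (Manipulate, evStop) → (Manipulate, A_PING)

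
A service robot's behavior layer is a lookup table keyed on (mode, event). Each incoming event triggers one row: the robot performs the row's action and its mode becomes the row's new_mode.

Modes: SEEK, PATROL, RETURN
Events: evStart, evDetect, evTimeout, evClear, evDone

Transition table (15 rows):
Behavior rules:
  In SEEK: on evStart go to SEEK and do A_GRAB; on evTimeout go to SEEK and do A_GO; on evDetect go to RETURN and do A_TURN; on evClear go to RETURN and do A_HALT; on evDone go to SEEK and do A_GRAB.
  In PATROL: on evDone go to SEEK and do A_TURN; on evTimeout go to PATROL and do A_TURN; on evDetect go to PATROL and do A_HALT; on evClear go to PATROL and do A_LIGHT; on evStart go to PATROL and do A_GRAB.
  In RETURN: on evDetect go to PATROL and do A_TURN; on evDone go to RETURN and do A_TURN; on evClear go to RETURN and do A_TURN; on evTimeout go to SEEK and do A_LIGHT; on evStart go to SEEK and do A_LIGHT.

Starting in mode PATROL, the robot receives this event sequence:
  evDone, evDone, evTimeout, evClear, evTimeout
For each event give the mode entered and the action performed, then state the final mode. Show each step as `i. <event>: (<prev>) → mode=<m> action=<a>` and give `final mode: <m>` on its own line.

final mode: SEEK

1. evDone: (PATROL) → mode=SEEK action=A_TURN
2. evDone: (SEEK) → mode=SEEK action=A_GRAB
3. evTimeout: (SEEK) → mode=SEEK action=A_GO
4. evClear: (SEEK) → mode=RETURN action=A_HALT
5. evTimeout: (RETURN) → mode=SEEK action=A_LIGHT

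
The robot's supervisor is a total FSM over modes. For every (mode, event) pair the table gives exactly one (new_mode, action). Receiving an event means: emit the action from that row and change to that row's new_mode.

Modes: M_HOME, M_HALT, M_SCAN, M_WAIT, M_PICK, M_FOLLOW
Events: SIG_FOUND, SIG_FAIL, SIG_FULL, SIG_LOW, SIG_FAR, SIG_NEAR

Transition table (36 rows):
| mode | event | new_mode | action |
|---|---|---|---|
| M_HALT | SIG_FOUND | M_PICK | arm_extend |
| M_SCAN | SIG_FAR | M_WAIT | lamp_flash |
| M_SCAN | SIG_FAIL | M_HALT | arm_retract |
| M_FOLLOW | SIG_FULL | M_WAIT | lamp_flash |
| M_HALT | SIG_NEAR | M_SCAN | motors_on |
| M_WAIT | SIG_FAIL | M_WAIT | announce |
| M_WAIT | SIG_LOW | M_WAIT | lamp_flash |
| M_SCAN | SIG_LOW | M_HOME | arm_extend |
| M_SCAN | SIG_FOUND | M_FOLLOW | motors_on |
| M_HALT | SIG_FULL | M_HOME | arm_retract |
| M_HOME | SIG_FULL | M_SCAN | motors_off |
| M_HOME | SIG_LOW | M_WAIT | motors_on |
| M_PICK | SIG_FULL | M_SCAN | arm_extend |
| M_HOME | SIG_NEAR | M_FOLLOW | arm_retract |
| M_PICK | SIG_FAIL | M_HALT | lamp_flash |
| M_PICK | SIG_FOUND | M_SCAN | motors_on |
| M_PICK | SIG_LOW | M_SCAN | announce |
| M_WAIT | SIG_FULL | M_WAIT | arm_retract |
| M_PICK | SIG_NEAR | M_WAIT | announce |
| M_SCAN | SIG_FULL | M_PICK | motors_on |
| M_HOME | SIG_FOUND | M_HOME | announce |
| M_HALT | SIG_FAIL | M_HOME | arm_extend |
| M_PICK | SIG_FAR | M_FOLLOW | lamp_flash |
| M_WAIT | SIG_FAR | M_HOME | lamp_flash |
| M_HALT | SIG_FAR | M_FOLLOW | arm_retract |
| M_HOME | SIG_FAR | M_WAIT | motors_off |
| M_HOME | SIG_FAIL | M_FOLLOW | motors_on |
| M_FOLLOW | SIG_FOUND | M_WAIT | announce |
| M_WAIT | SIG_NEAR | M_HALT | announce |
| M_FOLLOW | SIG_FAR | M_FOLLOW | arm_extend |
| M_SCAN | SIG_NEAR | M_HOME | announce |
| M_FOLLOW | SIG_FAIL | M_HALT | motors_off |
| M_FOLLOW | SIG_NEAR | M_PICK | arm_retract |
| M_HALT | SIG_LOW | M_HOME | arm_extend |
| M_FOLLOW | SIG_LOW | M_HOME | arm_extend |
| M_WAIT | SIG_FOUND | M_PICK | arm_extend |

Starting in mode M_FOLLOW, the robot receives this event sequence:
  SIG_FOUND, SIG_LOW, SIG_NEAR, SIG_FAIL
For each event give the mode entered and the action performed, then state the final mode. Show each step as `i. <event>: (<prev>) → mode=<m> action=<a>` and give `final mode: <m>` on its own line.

1. SIG_FOUND: (M_FOLLOW) → mode=M_WAIT action=announce
2. SIG_LOW: (M_WAIT) → mode=M_WAIT action=lamp_flash
3. SIG_NEAR: (M_WAIT) → mode=M_HALT action=announce
4. SIG_FAIL: (M_HALT) → mode=M_HOME action=arm_extend

final mode: M_HOME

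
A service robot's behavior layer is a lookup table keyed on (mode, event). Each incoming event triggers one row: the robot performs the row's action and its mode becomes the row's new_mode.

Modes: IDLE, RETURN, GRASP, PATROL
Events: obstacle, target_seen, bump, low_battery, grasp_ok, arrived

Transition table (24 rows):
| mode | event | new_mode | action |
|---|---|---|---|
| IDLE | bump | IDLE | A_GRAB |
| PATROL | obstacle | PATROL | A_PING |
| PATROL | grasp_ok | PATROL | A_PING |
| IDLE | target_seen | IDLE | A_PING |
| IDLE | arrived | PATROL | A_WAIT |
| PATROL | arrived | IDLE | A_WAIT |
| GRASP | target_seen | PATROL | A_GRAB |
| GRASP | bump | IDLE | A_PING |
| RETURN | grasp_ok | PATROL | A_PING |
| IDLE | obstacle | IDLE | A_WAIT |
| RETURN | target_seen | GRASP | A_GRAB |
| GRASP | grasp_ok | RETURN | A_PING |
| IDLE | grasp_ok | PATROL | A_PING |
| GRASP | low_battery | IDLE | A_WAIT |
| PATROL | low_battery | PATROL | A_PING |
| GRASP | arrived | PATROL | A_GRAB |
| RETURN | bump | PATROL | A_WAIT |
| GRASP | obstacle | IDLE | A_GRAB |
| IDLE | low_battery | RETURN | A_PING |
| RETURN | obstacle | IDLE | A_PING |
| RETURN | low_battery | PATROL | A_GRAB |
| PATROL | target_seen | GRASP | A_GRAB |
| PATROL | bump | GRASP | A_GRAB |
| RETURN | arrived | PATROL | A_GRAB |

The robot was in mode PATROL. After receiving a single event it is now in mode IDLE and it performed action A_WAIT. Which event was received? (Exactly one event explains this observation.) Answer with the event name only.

arrived

try obstacle: (PATROL, obstacle) → (PATROL, A_PING)
try target_seen: (PATROL, target_seen) → (GRASP, A_GRAB)
try bump: (PATROL, bump) → (GRASP, A_GRAB)
try low_battery: (PATROL, low_battery) → (PATROL, A_PING)
try grasp_ok: (PATROL, grasp_ok) → (PATROL, A_PING)
try arrived: (PATROL, arrived) → (IDLE, A_WAIT)  ← matches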